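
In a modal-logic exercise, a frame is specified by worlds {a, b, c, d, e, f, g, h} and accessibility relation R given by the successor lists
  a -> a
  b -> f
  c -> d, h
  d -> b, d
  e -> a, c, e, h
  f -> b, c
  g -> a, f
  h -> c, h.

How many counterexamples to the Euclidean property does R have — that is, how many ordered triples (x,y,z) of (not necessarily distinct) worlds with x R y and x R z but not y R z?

Enumerating: (b,f,f), (c,d,h), (c,h,d), (d,b,b), (d,b,d), (e,a,c), (e,a,e), (e,a,h), (e,c,a), (e,c,c), (e,c,e), (e,h,a), … and 9 more.
Total: 21.

21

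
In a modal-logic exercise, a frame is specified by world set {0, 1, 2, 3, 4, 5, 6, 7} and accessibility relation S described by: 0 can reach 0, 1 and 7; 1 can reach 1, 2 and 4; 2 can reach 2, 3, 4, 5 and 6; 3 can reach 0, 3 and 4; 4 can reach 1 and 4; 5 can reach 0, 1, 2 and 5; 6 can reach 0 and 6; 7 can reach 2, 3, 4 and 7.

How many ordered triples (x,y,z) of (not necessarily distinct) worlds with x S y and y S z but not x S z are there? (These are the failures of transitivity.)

28

Enumerating: (0,1,2), (0,1,4), (0,7,2), (0,7,3), (0,7,4), (1,2,3), (1,2,5), (1,2,6), (2,3,0), (2,4,1), (2,5,0), (2,5,1), … and 16 more.
Total: 28.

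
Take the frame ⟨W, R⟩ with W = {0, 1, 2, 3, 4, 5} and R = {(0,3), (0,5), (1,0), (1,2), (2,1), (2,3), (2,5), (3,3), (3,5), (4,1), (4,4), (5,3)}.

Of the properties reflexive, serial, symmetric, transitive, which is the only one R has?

serial

Reflexive: no — 0 is not related to itself.
Serial: yes — every world has a successor (e.g. 0 R 3).
Symmetric: no — 0 R 3 but not 3 R 0.
Transitive: no — 1 R 0 and 0 R 3, but not 1 R 3.
Only serial holds.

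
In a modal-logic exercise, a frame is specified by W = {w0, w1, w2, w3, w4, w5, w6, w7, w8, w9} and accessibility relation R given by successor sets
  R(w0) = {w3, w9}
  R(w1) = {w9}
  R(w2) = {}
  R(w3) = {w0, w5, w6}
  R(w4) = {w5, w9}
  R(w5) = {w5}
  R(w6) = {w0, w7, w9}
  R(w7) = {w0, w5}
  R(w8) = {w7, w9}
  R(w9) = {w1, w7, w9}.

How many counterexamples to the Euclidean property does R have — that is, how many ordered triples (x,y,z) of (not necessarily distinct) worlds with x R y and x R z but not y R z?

Enumerating: (w0,w3,w3), (w0,w3,w9), (w0,w9,w3), (w3,w0,w0), (w3,w0,w5), (w3,w0,w6), (w3,w5,w0), (w3,w5,w6), (w3,w6,w5), (w3,w6,w6), (w4,w5,w9), (w4,w9,w5), … and 15 more.
Total: 27.

27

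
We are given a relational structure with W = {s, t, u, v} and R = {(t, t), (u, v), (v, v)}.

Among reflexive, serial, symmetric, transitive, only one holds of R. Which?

Reflexive: no — s is not related to itself.
Serial: no — s has no R-successor.
Symmetric: no — u R v but not v R u.
Transitive: yes — every two-step R-path is closed by a direct edge.
Only transitive holds.

transitive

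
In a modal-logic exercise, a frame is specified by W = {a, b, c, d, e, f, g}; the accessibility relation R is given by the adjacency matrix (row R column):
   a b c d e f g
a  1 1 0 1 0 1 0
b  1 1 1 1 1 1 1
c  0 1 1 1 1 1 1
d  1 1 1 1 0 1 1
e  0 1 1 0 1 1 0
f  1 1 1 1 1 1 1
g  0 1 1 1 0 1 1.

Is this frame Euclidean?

No

Euclidean: no — b R a and b R c, but not a R c.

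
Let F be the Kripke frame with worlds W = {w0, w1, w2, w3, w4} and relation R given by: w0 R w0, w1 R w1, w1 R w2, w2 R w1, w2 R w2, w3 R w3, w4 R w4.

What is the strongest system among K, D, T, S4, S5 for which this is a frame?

Serial (axiom D): yes — every world has a successor (e.g. w0 R w0).
Reflexive (axiom T): yes — every world is R-related to itself.
Transitive (axiom 4): yes — every two-step R-path is closed by a direct edge.
Euclidean (axiom 5): yes — any two successors of a common world are R-related.
So F validates K, D, T, S4, S5. The strongest is S5.

S5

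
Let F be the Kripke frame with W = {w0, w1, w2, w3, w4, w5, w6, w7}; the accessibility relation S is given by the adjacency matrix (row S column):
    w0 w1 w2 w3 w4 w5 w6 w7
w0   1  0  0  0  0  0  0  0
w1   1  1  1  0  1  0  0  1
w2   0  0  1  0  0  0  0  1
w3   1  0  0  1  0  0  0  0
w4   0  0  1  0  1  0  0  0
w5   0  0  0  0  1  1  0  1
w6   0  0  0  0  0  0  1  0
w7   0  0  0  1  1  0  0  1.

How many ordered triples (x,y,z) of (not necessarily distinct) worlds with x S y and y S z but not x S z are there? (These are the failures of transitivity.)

8

Enumerating: (w1,w7,w3), (w2,w7,w3), (w2,w7,w4), (w4,w2,w7), (w5,w4,w2), (w5,w7,w3), (w7,w3,w0), (w7,w4,w2).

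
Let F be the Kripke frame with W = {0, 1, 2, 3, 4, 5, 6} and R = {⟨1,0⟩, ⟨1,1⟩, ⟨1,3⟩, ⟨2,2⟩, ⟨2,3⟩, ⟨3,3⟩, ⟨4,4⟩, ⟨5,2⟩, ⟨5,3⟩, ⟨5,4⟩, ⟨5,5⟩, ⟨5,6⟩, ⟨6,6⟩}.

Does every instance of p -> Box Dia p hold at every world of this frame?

No

Axiom B corresponds to the accessibility relation being symmetric.
Symmetric: no — 1 R 0 but not 0 R 1.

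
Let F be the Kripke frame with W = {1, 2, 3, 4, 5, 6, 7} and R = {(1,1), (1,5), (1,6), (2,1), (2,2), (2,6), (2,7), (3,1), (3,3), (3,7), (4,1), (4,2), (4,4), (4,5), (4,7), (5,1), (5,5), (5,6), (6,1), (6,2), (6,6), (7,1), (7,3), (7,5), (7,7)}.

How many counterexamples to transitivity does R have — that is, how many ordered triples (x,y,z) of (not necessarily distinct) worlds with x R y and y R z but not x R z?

16

Enumerating: (1,6,2), (2,1,5), (2,7,3), (2,7,5), (3,1,5), (3,1,6), (3,7,5), (4,1,6), (4,2,6), (4,5,6), (4,7,3), (5,6,2), (6,1,5), (6,2,7), (7,1,6), (7,5,6).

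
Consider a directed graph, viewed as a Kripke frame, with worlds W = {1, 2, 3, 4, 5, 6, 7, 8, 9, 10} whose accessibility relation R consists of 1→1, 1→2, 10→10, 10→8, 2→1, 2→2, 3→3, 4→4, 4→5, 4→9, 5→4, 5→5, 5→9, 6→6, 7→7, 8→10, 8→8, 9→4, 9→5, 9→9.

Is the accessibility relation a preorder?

Reflexive: yes — every world is R-related to itself.
Transitive: yes — every two-step R-path is closed by a direct edge.
So R is a preorder.

Yes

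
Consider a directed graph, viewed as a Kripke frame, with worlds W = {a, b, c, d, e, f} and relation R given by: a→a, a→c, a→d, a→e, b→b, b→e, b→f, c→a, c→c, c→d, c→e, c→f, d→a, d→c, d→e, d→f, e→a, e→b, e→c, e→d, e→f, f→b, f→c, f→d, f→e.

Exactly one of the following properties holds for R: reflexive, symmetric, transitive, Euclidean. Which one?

Reflexive: no — d is not related to itself.
Symmetric: yes — every pair in R has its reverse in R.
Transitive: no — a R c and c R f, but not a R f.
Euclidean: no — c R a and c R f, but not a R f.
Only symmetric holds.

symmetric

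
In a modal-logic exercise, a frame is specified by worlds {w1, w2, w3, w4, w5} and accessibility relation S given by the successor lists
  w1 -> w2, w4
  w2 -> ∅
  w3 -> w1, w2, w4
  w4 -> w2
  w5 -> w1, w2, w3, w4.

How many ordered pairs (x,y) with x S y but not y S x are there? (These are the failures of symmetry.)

Enumerating: (w1,w2), (w1,w4), (w3,w1), (w3,w2), (w3,w4), (w4,w2), (w5,w1), (w5,w2), (w5,w3), (w5,w4).

10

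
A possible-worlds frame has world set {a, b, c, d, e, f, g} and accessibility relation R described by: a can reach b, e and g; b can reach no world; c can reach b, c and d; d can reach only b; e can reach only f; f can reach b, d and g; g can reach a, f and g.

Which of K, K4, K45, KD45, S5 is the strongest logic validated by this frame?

K

Transitive (axiom 4): no — a R e and e R f, but not a R f.
Euclidean (axiom 5): no — a R b and a R e, but not b R e.
Serial (axiom D): no — b has no R-successor.
Reflexive (axiom T): no — a is not related to itself.
So F validates K; K4 would additionally require R to be transitive. The strongest is K.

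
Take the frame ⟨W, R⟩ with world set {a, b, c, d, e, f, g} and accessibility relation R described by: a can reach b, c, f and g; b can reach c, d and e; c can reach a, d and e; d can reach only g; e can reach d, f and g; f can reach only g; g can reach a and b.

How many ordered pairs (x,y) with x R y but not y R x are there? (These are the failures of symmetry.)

Enumerating: (a,b), (a,f), (b,c), (b,d), (b,e), (c,d), (c,e), (d,g), (e,d), (e,f), (e,g), (f,g), (g,b).

13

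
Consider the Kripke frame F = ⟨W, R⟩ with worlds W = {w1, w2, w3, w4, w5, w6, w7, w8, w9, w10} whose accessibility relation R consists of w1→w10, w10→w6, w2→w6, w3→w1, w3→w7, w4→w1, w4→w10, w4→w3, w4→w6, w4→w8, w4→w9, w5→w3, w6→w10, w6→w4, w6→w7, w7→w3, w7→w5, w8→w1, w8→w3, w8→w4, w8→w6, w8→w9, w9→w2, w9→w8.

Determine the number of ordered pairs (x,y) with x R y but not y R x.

Enumerating: (w1,w10), (w2,w6), (w3,w1), (w4,w1), (w4,w10), (w4,w3), (w4,w9), (w5,w3), (w6,w7), (w7,w5), (w8,w1), (w8,w3), (w8,w6), (w9,w2).

14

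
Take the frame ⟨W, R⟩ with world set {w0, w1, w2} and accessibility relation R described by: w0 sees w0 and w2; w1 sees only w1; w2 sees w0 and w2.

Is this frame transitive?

Transitive: yes — every two-step R-path is closed by a direct edge.

Yes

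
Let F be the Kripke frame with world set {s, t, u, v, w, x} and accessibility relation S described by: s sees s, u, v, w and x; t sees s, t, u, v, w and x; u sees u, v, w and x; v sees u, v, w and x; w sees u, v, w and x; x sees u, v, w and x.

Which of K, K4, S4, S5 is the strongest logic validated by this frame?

Transitive (axiom 4): yes — every two-step S-path is closed by a direct edge.
Reflexive (axiom T): yes — every world is S-related to itself.
Euclidean (axiom 5): no — t S u and t S s, but not u S s.
So F validates K, K4, S4; S5 would additionally require S to be Euclidean. The strongest is S4.

S4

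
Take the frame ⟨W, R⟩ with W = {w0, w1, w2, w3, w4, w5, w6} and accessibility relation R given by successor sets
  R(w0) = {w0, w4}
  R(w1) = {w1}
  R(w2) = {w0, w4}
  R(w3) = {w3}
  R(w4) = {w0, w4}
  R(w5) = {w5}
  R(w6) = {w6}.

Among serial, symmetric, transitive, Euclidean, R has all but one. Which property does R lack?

Serial: yes — every world has a successor (e.g. w0 R w0).
Symmetric: no — w2 R w0 but not w0 R w2.
Transitive: yes — every two-step R-path is closed by a direct edge.
Euclidean: yes — any two successors of a common world are R-related.
Only symmetric fails.

symmetric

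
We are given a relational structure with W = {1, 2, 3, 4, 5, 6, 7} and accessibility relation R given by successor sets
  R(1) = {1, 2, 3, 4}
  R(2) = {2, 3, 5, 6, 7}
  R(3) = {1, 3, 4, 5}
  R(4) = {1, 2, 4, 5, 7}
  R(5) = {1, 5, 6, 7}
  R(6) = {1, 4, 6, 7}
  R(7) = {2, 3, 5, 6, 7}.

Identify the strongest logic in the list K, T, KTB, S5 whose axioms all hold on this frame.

T

Reflexive (axiom T): yes — every world is R-related to itself.
Symmetric (axiom B): no — 1 R 2 but not 2 R 1.
Euclidean (axiom 5): no — 1 R 2 and 1 R 4, but not 2 R 4.
So F validates K, T; KTB would additionally require R to be symmetric. The strongest is T.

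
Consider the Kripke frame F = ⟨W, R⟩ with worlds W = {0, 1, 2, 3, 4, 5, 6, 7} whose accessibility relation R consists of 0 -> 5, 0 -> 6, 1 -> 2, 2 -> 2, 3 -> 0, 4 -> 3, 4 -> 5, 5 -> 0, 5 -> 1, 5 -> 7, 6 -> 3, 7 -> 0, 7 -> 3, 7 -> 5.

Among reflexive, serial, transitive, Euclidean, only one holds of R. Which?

serial

Reflexive: no — 0 is not related to itself.
Serial: yes — every world has a successor (e.g. 0 R 5).
Transitive: no — 0 R 5 and 5 R 1, but not 0 R 1.
Euclidean: no — 0 R 5 and 0 R 6, but not 5 R 6.
Only serial holds.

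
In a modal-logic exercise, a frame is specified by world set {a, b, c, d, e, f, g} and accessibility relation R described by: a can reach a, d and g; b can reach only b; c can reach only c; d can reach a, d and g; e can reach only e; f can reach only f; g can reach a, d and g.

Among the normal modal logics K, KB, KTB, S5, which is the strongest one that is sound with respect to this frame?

Symmetric (axiom B): yes — every pair in R has its reverse in R.
Reflexive (axiom T): yes — every world is R-related to itself.
Euclidean (axiom 5): yes — any two successors of a common world are R-related.
So F validates K, KB, KTB, S5. The strongest is S5.

S5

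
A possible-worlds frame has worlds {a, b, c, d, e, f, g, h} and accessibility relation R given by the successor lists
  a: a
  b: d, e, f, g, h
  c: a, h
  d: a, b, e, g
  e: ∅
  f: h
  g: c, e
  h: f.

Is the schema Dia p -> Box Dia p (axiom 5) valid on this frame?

The schema 5 characterises exactly the Euclidean frames.
Euclidean: no — b R d and b R f, but not d R f.

No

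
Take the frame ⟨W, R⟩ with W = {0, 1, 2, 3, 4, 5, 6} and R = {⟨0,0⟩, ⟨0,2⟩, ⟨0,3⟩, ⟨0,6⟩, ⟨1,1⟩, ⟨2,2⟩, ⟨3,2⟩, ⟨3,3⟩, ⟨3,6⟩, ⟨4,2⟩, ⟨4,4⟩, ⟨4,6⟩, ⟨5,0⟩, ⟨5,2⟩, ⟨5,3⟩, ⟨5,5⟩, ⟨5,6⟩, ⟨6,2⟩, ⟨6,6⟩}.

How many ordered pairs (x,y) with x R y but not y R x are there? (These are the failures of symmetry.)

Enumerating: (0,2), (0,3), (0,6), (3,2), (3,6), (4,2), (4,6), (5,0), (5,2), (5,3), (5,6), (6,2).

12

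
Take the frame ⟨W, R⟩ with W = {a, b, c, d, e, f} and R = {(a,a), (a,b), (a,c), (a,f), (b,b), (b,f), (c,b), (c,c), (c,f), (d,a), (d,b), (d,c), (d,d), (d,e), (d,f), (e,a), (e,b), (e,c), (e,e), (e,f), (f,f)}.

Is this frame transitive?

Transitive: yes — every two-step R-path is closed by a direct edge.

Yes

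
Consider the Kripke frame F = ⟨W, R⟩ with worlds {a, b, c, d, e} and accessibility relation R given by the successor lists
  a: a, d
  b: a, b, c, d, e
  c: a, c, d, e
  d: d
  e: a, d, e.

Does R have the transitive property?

Transitive: yes — every two-step R-path is closed by a direct edge.

Yes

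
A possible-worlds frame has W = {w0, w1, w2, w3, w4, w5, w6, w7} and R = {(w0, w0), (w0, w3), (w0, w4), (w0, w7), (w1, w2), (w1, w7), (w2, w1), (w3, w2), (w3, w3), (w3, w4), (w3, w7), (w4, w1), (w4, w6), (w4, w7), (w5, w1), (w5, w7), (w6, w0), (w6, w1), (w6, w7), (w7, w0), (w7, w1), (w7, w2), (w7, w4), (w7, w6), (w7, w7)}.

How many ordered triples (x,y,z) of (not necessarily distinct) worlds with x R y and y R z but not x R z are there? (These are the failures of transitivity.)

36

Enumerating: (w0,w3,w2), (w0,w4,w1), (w0,w4,w6), (w0,w7,w1), (w0,w7,w2), (w0,w7,w6), (w1,w2,w1), (w1,w7,w0), (w1,w7,w1), (w1,w7,w4), (w1,w7,w6), (w2,w1,w2), … and 24 more.
Total: 36.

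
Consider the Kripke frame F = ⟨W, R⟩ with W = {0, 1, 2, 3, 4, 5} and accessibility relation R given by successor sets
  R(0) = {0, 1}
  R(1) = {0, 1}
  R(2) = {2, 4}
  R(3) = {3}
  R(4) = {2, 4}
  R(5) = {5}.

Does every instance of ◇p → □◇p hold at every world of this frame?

Yes

By correspondence theory, 5 is valid on a frame iff R is Euclidean.
Euclidean: yes — any two successors of a common world are R-related.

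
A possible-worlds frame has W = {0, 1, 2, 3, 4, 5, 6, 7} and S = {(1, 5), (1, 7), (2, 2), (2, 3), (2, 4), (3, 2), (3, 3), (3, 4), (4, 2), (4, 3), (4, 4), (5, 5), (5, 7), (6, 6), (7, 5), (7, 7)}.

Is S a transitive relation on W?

Yes

Transitive: yes — every two-step S-path is closed by a direct edge.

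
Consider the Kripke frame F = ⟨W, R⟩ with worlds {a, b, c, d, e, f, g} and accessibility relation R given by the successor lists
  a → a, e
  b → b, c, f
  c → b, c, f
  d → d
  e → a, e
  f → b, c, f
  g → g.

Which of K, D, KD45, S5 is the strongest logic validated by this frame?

Serial (axiom D): yes — every world has a successor (e.g. a R a).
Euclidean (axiom 5): yes — any two successors of a common world are R-related.
Transitive (axiom 4): yes — every two-step R-path is closed by a direct edge.
Reflexive (axiom T): yes — every world is R-related to itself.
So F validates K, D, KD45, S5. The strongest is S5.

S5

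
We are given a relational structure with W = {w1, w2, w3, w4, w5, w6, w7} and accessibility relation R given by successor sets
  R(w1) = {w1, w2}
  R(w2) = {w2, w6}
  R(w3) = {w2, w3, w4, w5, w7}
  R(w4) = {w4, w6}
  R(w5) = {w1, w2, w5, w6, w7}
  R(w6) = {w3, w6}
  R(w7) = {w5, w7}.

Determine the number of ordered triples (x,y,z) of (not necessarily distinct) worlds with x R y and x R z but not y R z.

Enumerating: (w1,w2,w1), (w2,w6,w2), (w3,w2,w3), (w3,w2,w4), (w3,w2,w5), (w3,w2,w7), (w3,w4,w2), (w3,w4,w3), (w3,w4,w5), (w3,w4,w7), (w3,w5,w3), (w3,w5,w4), … and 18 more.
Total: 30.

30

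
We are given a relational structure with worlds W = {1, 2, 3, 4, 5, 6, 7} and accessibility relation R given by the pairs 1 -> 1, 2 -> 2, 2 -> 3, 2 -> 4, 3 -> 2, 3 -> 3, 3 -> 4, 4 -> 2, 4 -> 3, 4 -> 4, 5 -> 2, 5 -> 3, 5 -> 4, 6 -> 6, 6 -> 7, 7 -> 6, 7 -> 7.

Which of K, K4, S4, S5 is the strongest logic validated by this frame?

K4

Transitive (axiom 4): yes — every two-step R-path is closed by a direct edge.
Reflexive (axiom T): no — 5 is not related to itself.
Euclidean (axiom 5): yes — any two successors of a common world are R-related.
So F validates K, K4; S4 would additionally require R to be reflexive. The strongest is K4.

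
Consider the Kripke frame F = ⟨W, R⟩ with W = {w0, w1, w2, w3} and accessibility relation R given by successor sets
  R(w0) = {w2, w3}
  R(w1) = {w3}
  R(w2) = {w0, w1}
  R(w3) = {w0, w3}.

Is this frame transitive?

Transitive: no — w0 R w2 and w2 R w1, but not w0 R w1.

No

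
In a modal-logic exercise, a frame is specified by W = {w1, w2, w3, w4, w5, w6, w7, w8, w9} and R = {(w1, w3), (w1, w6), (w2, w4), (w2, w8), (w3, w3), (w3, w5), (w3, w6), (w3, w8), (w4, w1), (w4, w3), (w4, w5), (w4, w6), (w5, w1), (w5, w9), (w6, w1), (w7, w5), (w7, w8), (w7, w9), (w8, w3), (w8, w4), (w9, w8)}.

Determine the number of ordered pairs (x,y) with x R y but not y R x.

Enumerating: (w1,w3), (w2,w4), (w2,w8), (w3,w5), (w3,w6), (w4,w1), (w4,w3), (w4,w5), (w4,w6), (w5,w1), (w5,w9), (w7,w5), (w7,w8), (w7,w9), (w8,w4), (w9,w8).

16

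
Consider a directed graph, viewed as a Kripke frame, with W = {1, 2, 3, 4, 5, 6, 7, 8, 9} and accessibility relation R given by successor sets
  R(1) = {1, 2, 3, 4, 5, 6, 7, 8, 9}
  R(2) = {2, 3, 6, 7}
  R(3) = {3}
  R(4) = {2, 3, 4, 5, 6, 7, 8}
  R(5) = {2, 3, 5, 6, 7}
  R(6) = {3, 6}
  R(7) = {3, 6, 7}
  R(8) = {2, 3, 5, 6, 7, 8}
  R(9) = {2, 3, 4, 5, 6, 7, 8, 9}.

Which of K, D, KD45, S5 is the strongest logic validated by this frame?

D

Serial (axiom D): yes — every world has a successor (e.g. 1 R 1).
Euclidean (axiom 5): no — 1 R 2 and 1 R 4, but not 2 R 4.
Transitive (axiom 4): yes — every two-step R-path is closed by a direct edge.
Reflexive (axiom T): yes — every world is R-related to itself.
So F validates K, D; KD45 would additionally require R to be Euclidean. The strongest is D.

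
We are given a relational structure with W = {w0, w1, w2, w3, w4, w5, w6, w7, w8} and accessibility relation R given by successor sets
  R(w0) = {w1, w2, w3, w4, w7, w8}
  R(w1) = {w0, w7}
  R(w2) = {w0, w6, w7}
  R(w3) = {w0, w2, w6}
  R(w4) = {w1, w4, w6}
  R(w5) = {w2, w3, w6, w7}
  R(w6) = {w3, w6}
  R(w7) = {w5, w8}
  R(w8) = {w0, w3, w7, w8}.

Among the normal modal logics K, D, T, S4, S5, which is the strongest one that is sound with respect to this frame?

Serial (axiom D): yes — every world has a successor (e.g. w0 R w1).
Reflexive (axiom T): no — w0 is not related to itself.
Transitive (axiom 4): no — w0 R w2 and w2 R w6, but not w0 R w6.
Euclidean (axiom 5): no — w0 R w1 and w0 R w2, but not w1 R w2.
So F validates K, D; T would additionally require R to be reflexive. The strongest is D.

D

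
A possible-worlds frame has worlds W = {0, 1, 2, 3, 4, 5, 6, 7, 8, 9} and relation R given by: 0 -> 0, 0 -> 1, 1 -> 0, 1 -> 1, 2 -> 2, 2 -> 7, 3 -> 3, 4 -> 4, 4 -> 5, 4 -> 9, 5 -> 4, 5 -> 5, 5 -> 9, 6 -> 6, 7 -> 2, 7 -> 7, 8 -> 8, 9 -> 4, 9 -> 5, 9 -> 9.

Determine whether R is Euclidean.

Yes

Euclidean: yes — any two successors of a common world are R-related.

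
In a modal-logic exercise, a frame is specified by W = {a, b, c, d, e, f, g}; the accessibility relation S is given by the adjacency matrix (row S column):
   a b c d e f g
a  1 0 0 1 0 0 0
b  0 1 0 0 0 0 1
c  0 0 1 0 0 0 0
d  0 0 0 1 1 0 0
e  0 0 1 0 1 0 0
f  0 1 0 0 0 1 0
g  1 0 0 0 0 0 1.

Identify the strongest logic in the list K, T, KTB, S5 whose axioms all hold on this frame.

T

Reflexive (axiom T): yes — every world is S-related to itself.
Symmetric (axiom B): no — a S d but not d S a.
Euclidean (axiom 5): no — a S d and a S a, but not d S a.
So F validates K, T; KTB would additionally require S to be symmetric. The strongest is T.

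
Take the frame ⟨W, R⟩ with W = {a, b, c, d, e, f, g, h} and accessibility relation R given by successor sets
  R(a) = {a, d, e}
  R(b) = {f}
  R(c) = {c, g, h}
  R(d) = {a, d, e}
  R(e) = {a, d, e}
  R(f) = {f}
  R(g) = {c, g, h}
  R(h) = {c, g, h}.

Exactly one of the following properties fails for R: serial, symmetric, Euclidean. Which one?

Serial: yes — every world has a successor (e.g. a R a).
Symmetric: no — b R f but not f R b.
Euclidean: yes — any two successors of a common world are R-related.
Only symmetric fails.

symmetric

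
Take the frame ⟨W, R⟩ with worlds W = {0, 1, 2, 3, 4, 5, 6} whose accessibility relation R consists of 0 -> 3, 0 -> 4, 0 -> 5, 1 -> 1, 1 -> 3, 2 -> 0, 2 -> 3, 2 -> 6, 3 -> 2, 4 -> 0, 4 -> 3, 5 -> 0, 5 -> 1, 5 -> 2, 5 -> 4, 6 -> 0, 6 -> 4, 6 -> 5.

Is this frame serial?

Serial: yes — every world has a successor (e.g. 0 R 3).

Yes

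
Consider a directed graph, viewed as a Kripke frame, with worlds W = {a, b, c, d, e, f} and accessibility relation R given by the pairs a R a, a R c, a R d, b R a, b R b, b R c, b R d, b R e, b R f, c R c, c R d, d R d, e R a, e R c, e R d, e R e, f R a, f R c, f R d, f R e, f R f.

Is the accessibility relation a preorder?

Yes

Reflexive: yes — every world is R-related to itself.
Transitive: yes — every two-step R-path is closed by a direct edge.
So R is a preorder.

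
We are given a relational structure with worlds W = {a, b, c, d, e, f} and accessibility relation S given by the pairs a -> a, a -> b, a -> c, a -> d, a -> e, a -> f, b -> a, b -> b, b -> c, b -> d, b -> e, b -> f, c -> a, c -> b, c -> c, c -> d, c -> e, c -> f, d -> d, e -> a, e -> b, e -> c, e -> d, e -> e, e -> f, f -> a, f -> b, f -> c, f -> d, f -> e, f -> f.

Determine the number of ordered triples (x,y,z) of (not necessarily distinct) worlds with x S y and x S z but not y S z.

25

Enumerating: (a,d,a), (a,d,b), (a,d,c), (a,d,e), (a,d,f), (b,d,a), (b,d,b), (b,d,c), (b,d,e), (b,d,f), (c,d,a), (c,d,b), … and 13 more.
Total: 25.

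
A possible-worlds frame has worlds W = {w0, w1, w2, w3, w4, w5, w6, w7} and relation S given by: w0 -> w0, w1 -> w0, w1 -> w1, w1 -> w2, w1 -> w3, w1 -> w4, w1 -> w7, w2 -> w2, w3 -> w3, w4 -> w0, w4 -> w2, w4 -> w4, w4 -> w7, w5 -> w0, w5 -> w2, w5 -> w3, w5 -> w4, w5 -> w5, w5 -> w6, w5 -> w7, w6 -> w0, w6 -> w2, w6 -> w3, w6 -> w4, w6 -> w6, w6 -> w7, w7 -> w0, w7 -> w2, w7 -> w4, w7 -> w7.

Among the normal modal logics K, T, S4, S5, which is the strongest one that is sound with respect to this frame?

S4

Reflexive (axiom T): yes — every world is S-related to itself.
Transitive (axiom 4): yes — every two-step S-path is closed by a direct edge.
Euclidean (axiom 5): no — w1 S w0 and w1 S w2, but not w0 S w2.
So F validates K, T, S4; S5 would additionally require S to be Euclidean. The strongest is S4.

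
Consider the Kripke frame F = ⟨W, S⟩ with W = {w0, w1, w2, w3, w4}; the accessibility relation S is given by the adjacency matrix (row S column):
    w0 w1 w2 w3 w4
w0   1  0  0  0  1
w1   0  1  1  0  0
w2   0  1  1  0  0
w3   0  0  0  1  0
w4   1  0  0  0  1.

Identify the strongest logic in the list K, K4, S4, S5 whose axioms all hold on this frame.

S5

Transitive (axiom 4): yes — every two-step S-path is closed by a direct edge.
Reflexive (axiom T): yes — every world is S-related to itself.
Euclidean (axiom 5): yes — any two successors of a common world are S-related.
So F validates K, K4, S4, S5. The strongest is S5.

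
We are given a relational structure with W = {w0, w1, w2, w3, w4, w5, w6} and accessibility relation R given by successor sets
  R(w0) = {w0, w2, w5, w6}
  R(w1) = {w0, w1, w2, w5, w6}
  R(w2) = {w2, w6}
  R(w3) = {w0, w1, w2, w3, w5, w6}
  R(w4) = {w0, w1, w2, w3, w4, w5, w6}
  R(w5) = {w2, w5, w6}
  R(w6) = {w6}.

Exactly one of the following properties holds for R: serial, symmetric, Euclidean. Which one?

serial

Serial: yes — every world has a successor (e.g. w0 R w0).
Symmetric: no — w0 R w2 but not w2 R w0.
Euclidean: no — w0 R w2 and w0 R w5, but not w2 R w5.
Only serial holds.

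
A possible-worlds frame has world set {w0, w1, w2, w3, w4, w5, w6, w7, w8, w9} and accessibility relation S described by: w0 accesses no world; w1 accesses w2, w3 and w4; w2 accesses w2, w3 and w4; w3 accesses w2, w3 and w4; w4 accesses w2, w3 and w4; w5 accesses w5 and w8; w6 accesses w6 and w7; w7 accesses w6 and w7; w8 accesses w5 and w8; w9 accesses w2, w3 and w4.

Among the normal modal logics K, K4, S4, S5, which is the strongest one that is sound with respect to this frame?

K4

Transitive (axiom 4): yes — every two-step S-path is closed by a direct edge.
Reflexive (axiom T): no — w0 is not related to itself.
Euclidean (axiom 5): yes — any two successors of a common world are S-related.
So F validates K, K4; S4 would additionally require S to be reflexive. The strongest is K4.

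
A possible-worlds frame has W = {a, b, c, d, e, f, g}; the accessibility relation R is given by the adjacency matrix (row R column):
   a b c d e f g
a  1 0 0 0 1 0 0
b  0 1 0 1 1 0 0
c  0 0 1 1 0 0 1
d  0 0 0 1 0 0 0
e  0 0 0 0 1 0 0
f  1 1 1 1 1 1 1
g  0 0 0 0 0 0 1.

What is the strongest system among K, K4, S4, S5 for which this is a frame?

Transitive (axiom 4): yes — every two-step R-path is closed by a direct edge.
Reflexive (axiom T): yes — every world is R-related to itself.
Euclidean (axiom 5): no — b R d and b R e, but not d R e.
So F validates K, K4, S4; S5 would additionally require R to be Euclidean. The strongest is S4.

S4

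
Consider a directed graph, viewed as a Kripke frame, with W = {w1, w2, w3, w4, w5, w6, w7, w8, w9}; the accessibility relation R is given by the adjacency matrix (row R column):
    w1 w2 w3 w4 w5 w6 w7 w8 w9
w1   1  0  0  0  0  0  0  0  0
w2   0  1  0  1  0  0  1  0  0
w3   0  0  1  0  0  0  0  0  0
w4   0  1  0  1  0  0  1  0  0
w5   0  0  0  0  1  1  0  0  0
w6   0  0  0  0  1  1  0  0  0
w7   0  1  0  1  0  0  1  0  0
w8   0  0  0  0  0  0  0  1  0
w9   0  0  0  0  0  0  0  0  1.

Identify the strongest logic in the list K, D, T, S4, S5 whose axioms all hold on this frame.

S5

Serial (axiom D): yes — every world has a successor (e.g. w1 R w1).
Reflexive (axiom T): yes — every world is R-related to itself.
Transitive (axiom 4): yes — every two-step R-path is closed by a direct edge.
Euclidean (axiom 5): yes — any two successors of a common world are R-related.
So F validates K, D, T, S4, S5. The strongest is S5.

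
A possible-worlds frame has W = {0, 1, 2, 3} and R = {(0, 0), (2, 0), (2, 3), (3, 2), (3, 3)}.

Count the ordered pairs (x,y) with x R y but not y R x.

1

Enumerating: (2,0).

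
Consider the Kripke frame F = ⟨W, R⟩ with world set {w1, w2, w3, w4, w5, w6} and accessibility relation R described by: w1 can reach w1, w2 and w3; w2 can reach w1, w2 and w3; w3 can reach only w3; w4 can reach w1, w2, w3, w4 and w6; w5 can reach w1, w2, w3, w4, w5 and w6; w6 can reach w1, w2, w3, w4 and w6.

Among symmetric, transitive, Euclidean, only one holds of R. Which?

transitive

Symmetric: no — w1 R w3 but not w3 R w1.
Transitive: yes — every two-step R-path is closed by a direct edge.
Euclidean: no — w1 R w3 and w1 R w2, but not w3 R w2.
Only transitive holds.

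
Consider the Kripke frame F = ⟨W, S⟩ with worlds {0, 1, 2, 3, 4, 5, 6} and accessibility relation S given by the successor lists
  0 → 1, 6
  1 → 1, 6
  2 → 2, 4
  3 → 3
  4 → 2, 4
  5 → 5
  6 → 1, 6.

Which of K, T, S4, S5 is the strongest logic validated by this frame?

Reflexive (axiom T): no — 0 is not related to itself.
Transitive (axiom 4): yes — every two-step S-path is closed by a direct edge.
Euclidean (axiom 5): yes — any two successors of a common world are S-related.
So F validates K; T would additionally require S to be reflexive. The strongest is K.

K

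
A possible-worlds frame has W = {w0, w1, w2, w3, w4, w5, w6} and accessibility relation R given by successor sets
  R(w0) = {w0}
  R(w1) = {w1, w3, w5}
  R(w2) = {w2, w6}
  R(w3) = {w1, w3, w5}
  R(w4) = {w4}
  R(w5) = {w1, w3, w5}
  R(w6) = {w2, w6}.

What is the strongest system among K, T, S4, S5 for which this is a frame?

S5

Reflexive (axiom T): yes — every world is R-related to itself.
Transitive (axiom 4): yes — every two-step R-path is closed by a direct edge.
Euclidean (axiom 5): yes — any two successors of a common world are R-related.
So F validates K, T, S4, S5. The strongest is S5.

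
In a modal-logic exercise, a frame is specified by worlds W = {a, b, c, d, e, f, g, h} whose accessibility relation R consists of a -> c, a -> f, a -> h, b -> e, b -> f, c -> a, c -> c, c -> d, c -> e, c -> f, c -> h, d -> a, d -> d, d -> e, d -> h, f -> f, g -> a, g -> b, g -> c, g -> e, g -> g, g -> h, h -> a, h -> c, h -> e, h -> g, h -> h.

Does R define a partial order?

No

Reflexive: no — a is not related to itself.
Transitive: no — a R c and c R d, but not a R d.
Antisymmetric: no — a R c and c R a with a ≠ c.
So R is not a partial order.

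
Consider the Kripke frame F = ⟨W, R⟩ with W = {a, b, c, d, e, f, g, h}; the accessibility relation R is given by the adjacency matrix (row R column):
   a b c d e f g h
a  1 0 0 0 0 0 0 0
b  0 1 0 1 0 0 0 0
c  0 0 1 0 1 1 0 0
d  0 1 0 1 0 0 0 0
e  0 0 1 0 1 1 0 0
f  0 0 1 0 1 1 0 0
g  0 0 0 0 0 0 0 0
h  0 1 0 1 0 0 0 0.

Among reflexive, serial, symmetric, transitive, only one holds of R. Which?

Reflexive: no — g is not related to itself.
Serial: no — g has no R-successor.
Symmetric: no — h R b but not b R h.
Transitive: yes — every two-step R-path is closed by a direct edge.
Only transitive holds.

transitive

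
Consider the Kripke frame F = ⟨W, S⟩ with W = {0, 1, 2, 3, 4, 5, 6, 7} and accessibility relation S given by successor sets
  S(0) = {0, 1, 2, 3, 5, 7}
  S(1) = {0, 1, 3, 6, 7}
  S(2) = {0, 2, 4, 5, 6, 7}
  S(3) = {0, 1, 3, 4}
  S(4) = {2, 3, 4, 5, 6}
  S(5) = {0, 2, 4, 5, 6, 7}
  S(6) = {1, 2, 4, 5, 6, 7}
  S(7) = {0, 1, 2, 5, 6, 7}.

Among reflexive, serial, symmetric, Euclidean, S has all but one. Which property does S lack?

Reflexive: yes — every world is S-related to itself.
Serial: yes — every world has a successor (e.g. 0 S 0).
Symmetric: yes — every pair in S has its reverse in S.
Euclidean: no — 0 S 1 and 0 S 2, but not 1 S 2.
Only Euclidean fails.

Euclidean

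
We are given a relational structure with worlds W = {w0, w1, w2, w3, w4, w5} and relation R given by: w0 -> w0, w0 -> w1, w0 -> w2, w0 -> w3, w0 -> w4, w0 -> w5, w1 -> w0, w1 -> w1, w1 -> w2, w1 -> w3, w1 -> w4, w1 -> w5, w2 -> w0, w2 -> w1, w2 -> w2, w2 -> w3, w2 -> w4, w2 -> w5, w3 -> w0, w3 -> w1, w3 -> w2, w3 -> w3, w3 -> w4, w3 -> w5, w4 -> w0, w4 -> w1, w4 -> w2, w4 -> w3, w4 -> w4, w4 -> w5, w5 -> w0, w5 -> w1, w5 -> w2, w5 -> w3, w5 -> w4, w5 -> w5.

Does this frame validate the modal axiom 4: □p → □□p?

Axiom 4 corresponds to the accessibility relation being transitive.
Transitive: yes — every two-step R-path is closed by a direct edge.

Yes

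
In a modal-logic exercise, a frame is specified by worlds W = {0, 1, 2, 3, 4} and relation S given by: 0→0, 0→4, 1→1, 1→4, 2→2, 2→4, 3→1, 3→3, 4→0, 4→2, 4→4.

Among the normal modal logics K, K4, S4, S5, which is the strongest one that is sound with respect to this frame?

K

Transitive (axiom 4): no — 0 S 4 and 4 S 2, but not 0 S 2.
Reflexive (axiom T): yes — every world is S-related to itself.
Euclidean (axiom 5): no — 4 S 0 and 4 S 2, but not 0 S 2.
So F validates K; K4 would additionally require S to be transitive. The strongest is K.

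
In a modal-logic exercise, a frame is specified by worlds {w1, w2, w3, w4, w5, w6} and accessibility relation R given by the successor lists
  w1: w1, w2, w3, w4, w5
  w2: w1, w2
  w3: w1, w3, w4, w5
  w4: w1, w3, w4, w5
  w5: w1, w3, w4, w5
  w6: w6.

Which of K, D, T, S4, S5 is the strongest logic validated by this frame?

Serial (axiom D): yes — every world has a successor (e.g. w1 R w1).
Reflexive (axiom T): yes — every world is R-related to itself.
Transitive (axiom 4): no — w2 R w1 and w1 R w3, but not w2 R w3.
Euclidean (axiom 5): no — w1 R w2 and w1 R w3, but not w2 R w3.
So F validates K, D, T; S4 would additionally require R to be transitive. The strongest is T.

T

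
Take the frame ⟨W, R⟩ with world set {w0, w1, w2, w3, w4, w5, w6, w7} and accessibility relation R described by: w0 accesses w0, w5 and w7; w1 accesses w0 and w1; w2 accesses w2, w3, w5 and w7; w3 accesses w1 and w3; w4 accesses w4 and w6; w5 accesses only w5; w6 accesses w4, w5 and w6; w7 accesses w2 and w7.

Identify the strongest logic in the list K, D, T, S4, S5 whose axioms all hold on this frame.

T

Serial (axiom D): yes — every world has a successor (e.g. w0 R w0).
Reflexive (axiom T): yes — every world is R-related to itself.
Transitive (axiom 4): no — w0 R w7 and w7 R w2, but not w0 R w2.
Euclidean (axiom 5): no — w0 R w5 and w0 R w7, but not w5 R w7.
So F validates K, D, T; S4 would additionally require R to be transitive. The strongest is T.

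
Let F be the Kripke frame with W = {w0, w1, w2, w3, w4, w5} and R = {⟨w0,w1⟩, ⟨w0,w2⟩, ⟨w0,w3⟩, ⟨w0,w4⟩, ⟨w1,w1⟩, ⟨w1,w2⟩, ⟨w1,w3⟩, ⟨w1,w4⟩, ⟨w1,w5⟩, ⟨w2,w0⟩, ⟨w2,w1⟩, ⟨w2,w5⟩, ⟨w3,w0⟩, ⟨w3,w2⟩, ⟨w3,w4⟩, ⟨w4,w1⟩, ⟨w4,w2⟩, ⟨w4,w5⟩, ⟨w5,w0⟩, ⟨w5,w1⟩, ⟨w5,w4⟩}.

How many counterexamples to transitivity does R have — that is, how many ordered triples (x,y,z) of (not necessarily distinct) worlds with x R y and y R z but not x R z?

33

Enumerating: (w0,w1,w5), (w0,w2,w0), (w0,w2,w5), (w0,w3,w0), (w0,w4,w5), (w1,w2,w0), (w1,w3,w0), (w1,w5,w0), (w2,w0,w2), (w2,w0,w3), (w2,w0,w4), (w2,w1,w2), … and 21 more.
Total: 33.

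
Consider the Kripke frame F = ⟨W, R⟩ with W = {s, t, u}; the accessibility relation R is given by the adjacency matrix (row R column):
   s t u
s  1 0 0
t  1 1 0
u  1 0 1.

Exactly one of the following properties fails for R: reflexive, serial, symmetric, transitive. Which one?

symmetric

Reflexive: yes — every world is R-related to itself.
Serial: yes — every world has a successor (e.g. s R s).
Symmetric: no — t R s but not s R t.
Transitive: yes — every two-step R-path is closed by a direct edge.
Only symmetric fails.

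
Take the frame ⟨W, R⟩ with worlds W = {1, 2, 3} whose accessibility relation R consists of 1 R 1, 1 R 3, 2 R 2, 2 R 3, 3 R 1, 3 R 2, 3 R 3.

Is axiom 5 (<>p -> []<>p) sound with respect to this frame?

By correspondence theory, 5 is valid on a frame iff R is Euclidean.
Euclidean: no — 3 R 1 and 3 R 2, but not 1 R 2.

No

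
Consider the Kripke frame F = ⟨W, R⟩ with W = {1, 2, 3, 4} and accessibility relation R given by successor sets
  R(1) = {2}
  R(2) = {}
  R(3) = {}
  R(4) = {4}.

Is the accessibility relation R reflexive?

Reflexive: no — 1 is not related to itself.

No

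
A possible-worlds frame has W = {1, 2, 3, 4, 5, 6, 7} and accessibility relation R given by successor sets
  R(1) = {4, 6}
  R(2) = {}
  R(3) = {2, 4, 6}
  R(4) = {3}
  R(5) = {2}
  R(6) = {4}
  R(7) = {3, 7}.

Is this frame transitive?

Transitive: no — 1 R 4 and 4 R 3, but not 1 R 3.

No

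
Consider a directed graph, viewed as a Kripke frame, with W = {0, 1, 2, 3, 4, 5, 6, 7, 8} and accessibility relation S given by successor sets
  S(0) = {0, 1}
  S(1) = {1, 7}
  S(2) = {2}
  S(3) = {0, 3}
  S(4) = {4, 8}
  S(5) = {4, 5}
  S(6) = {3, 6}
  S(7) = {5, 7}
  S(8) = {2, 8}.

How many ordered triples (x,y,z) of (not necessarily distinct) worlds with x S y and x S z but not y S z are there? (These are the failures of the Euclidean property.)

Enumerating: (0,1,0), (1,7,1), (3,0,3), (4,8,4), (5,4,5), (6,3,6), (7,5,7), (8,2,8).

8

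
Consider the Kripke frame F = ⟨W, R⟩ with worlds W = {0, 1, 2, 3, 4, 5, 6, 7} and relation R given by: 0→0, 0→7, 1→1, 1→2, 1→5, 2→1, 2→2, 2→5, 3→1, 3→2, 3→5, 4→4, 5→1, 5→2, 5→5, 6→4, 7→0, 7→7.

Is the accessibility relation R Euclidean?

Yes

Euclidean: yes — any two successors of a common world are R-related.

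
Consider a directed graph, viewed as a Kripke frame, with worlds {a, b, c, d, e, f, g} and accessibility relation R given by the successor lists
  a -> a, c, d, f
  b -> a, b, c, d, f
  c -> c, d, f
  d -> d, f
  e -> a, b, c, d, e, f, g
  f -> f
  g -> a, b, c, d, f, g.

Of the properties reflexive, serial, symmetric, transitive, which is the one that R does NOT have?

Reflexive: yes — every world is R-related to itself.
Serial: yes — every world has a successor (e.g. a R a).
Symmetric: no — a R c but not c R a.
Transitive: yes — every two-step R-path is closed by a direct edge.
Only symmetric fails.

symmetric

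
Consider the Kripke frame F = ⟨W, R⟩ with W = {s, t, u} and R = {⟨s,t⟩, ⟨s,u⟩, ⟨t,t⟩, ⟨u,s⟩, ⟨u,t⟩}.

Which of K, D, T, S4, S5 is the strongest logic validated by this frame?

Serial (axiom D): yes — every world has a successor (e.g. s R t).
Reflexive (axiom T): no — s is not related to itself.
Transitive (axiom 4): no — s R u and u R s, but not s R s.
Euclidean (axiom 5): no — s R t and s R u, but not t R u.
So F validates K, D; T would additionally require R to be reflexive. The strongest is D.

D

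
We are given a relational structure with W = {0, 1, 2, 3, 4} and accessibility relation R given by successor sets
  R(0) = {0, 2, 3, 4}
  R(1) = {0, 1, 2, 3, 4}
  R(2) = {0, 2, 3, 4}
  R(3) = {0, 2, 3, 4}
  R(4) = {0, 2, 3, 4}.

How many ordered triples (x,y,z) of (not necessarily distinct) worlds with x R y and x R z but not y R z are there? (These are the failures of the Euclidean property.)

Enumerating: (1,0,1), (1,2,1), (1,3,1), (1,4,1).

4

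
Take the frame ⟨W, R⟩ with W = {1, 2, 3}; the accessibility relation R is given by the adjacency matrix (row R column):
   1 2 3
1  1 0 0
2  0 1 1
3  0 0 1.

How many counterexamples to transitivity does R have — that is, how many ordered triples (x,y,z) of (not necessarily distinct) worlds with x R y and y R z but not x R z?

0

R is transitive; there are no such tuples.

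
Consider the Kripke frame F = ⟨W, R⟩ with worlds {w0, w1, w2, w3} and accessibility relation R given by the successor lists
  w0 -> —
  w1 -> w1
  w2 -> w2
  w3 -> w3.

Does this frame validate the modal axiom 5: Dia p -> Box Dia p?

Yes

Axiom 5 corresponds to the accessibility relation being Euclidean.
Euclidean: yes — any two successors of a common world are R-related.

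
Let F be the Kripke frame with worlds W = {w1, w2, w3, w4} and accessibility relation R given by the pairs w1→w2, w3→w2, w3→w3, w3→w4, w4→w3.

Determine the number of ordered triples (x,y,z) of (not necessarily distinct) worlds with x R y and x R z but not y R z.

6

Enumerating: (w1,w2,w2), (w3,w2,w2), (w3,w2,w3), (w3,w2,w4), (w3,w4,w2), (w3,w4,w4).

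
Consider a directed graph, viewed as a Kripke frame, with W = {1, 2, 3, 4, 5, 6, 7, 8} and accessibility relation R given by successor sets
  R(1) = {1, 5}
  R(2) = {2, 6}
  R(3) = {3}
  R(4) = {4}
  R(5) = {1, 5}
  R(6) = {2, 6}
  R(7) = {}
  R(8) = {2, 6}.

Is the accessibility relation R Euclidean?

Yes

Euclidean: yes — any two successors of a common world are R-related.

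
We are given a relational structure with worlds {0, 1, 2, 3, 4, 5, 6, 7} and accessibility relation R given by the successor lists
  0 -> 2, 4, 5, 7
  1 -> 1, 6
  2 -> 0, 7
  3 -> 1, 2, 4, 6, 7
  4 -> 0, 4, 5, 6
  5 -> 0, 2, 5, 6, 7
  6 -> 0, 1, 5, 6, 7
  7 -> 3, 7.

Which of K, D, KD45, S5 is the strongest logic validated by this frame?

Serial (axiom D): yes — every world has a successor (e.g. 0 R 2).
Euclidean (axiom 5): no — 0 R 2 and 0 R 4, but not 2 R 4.
Transitive (axiom 4): no — 0 R 4 and 4 R 6, but not 0 R 6.
Reflexive (axiom T): no — 0 is not related to itself.
So F validates K, D; KD45 would additionally require R to be Euclidean and transitive. The strongest is D.

D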